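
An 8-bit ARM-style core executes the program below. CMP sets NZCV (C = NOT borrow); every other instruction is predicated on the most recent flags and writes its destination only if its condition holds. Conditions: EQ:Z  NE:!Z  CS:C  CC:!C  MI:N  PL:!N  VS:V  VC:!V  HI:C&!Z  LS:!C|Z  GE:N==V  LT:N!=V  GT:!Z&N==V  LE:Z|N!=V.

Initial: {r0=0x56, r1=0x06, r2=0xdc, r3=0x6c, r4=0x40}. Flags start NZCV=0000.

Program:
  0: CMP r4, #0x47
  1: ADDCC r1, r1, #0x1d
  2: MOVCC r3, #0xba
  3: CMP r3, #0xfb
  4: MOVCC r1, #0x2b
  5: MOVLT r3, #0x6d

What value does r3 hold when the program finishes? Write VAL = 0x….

VAL = 0x6d

[0] flags=1000 → (cmp)
[1] flags=1000 CC?T → r1=0x23
[2] flags=1000 CC?T → r3=0xba
[3] flags=1000 → (cmp)
[4] flags=1000 CC?T → r1=0x2b
[5] flags=1000 LT?T → r3=0x6d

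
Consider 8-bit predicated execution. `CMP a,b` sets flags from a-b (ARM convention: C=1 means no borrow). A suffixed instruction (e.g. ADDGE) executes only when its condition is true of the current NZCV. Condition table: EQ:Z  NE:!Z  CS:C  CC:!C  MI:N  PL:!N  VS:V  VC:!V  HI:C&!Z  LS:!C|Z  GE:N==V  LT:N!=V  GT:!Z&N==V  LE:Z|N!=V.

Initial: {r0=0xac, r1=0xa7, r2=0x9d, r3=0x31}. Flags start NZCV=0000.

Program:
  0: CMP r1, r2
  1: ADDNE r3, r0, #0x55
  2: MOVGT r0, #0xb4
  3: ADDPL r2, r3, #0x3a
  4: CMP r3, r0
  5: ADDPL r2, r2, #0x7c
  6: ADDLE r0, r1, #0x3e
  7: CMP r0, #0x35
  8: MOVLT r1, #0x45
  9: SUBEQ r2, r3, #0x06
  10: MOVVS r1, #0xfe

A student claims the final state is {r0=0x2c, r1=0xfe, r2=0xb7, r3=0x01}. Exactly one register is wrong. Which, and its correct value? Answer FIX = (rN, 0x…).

FIX = (r0, 0xb4)

[0] flags=0010 → (cmp)
[1] flags=0010 NE?T → r3=0x01
[2] flags=0010 GT?T → r0=0xb4
[3] flags=0010 PL?T → r2=0x3b
[4] flags=0000 → (cmp)
[5] flags=0000 PL?T → r2=0xb7
[6] flags=0000 LE?F → skip
[7] flags=0011 → (cmp)
[8] flags=0011 LT?T → r1=0x45
[9] flags=0011 EQ?F → skip
[10] flags=0011 VS?T → r1=0xfe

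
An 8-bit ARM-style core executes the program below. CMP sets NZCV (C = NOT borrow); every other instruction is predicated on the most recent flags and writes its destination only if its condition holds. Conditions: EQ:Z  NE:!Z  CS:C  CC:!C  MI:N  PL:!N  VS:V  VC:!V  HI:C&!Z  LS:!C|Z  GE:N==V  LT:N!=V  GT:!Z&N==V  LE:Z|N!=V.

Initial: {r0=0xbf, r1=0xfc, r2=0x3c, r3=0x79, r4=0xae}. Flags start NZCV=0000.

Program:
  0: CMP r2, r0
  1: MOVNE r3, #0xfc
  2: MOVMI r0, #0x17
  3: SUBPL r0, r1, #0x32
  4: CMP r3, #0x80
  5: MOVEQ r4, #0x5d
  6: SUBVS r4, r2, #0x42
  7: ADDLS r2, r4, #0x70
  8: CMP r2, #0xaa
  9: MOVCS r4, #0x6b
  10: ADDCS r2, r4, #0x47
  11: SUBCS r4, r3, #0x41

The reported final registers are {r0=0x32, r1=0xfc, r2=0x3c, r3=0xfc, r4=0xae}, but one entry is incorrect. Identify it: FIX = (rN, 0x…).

FIX = (r0, 0xca)

0: ✓ CMP  NZCV=0000
1: ✓ MOVNE  r3←0xfc
2: · MOVMI
3: ✓ SUBPL  r0←0xca
4: ✓ CMP  NZCV=0010
5: · MOVEQ
6: · SUBVS
7: · ADDLS
8: ✓ CMP  NZCV=1001
9: · MOVCS
10: · ADDCS
11: · SUBCS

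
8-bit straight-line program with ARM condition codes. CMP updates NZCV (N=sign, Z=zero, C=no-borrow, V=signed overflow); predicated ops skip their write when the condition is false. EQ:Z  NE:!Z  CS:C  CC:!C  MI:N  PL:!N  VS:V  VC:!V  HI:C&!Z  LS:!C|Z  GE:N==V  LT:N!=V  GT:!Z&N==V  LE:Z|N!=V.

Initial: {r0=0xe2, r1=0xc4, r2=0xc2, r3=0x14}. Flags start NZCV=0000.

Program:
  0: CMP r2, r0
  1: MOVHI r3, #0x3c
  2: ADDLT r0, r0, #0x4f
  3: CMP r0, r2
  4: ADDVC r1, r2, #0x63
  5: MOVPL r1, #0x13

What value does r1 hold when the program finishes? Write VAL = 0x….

VAL = 0x13

[0] flags=1000 → (cmp)
[1] flags=1000 HI?F → skip
[2] flags=1000 LT?T → r0=0x31
[3] flags=0000 → (cmp)
[4] flags=0000 VC?T → r1=0x25
[5] flags=0000 PL?T → r1=0x13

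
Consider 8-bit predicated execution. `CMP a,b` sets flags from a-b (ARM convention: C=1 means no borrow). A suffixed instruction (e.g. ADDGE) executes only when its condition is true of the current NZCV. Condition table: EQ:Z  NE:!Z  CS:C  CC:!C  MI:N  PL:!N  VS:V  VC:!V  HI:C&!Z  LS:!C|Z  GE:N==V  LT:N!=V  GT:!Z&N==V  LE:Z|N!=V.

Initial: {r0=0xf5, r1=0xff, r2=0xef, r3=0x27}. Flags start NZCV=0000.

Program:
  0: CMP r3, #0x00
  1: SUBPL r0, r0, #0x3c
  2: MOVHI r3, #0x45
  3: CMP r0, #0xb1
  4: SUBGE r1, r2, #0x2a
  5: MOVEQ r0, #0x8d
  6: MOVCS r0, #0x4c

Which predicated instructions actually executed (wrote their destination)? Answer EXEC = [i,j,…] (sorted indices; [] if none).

0: ✓ CMP  NZCV=0010
1: ✓ SUBPL  r0←0xb9
2: ✓ MOVHI  r3←0x45
3: ✓ CMP  NZCV=0010
4: ✓ SUBGE  r1←0xc5
5: · MOVEQ
6: ✓ MOVCS  r0←0x4c

EXEC = [1,2,4,6]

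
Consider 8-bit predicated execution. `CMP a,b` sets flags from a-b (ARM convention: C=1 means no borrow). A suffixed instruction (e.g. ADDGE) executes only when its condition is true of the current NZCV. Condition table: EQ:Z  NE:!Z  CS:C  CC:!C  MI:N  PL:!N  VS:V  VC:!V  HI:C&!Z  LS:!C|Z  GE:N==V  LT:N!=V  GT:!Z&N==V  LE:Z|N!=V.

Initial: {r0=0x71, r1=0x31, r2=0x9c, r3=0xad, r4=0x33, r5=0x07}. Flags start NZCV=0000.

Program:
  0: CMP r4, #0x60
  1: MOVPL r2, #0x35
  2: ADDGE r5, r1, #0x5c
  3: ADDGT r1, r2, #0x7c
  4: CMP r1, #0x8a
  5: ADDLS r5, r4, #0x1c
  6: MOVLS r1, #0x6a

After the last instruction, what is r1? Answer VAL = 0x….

VAL = 0x6a

0: ✓ CMP  NZCV=1000
1: · MOVPL
2: · ADDGE
3: · ADDGT
4: ✓ CMP  NZCV=1001
5: ✓ ADDLS  r5←0x4f
6: ✓ MOVLS  r1←0x6a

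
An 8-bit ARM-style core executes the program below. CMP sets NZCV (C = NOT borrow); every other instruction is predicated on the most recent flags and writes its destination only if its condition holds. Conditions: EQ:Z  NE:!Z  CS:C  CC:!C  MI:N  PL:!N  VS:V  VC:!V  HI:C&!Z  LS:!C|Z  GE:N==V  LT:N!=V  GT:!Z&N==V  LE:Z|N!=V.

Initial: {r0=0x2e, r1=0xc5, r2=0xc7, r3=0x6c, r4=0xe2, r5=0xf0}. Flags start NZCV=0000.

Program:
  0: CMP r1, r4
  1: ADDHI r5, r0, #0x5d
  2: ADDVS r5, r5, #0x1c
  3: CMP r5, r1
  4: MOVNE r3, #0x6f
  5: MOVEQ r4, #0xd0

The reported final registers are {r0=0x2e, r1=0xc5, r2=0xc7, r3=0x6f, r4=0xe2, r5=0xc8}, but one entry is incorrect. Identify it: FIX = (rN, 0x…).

FIX = (r5, 0xf0)

0: ✓ CMP  NZCV=1000
1: · ADDHI
2: · ADDVS
3: ✓ CMP  NZCV=0010
4: ✓ MOVNE  r3←0x6f
5: · MOVEQ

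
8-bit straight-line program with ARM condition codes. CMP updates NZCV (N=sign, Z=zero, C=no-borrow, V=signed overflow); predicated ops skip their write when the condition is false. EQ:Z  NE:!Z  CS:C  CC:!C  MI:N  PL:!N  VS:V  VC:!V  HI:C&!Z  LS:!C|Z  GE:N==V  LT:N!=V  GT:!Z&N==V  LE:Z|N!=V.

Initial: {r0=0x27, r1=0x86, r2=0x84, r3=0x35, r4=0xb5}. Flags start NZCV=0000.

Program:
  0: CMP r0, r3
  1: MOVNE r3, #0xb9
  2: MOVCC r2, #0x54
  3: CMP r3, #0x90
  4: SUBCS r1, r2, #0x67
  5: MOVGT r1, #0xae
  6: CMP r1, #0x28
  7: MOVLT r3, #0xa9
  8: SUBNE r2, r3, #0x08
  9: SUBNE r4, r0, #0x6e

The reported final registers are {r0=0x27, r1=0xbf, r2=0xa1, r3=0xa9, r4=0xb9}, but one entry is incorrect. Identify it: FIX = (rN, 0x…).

[0] flags=1000 → (cmp)
[1] flags=1000 NE?T → r3=0xb9
[2] flags=1000 CC?T → r2=0x54
[3] flags=0010 → (cmp)
[4] flags=0010 CS?T → r1=0xed
[5] flags=0010 GT?T → r1=0xae
[6] flags=1010 → (cmp)
[7] flags=1010 LT?T → r3=0xa9
[8] flags=1010 NE?T → r2=0xa1
[9] flags=1010 NE?T → r4=0xb9

FIX = (r1, 0xae)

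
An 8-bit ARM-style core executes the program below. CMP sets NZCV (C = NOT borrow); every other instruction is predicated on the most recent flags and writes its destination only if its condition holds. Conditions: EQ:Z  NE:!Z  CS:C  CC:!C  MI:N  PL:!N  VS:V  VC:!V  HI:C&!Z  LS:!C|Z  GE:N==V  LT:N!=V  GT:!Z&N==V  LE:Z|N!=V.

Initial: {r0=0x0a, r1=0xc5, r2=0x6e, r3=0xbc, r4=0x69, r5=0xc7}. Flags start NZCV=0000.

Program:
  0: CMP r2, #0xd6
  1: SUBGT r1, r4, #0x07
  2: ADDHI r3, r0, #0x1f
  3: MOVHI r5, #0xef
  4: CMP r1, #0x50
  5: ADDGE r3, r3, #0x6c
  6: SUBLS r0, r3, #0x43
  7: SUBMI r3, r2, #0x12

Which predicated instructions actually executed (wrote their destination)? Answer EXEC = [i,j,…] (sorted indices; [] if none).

[0] flags=1001 → (cmp)
[1] flags=1001 GT?T → r1=0x62
[2] flags=1001 HI?F → skip
[3] flags=1001 HI?F → skip
[4] flags=0010 → (cmp)
[5] flags=0010 GE?T → r3=0x28
[6] flags=0010 LS?F → skip
[7] flags=0010 MI?F → skip

EXEC = [1,5]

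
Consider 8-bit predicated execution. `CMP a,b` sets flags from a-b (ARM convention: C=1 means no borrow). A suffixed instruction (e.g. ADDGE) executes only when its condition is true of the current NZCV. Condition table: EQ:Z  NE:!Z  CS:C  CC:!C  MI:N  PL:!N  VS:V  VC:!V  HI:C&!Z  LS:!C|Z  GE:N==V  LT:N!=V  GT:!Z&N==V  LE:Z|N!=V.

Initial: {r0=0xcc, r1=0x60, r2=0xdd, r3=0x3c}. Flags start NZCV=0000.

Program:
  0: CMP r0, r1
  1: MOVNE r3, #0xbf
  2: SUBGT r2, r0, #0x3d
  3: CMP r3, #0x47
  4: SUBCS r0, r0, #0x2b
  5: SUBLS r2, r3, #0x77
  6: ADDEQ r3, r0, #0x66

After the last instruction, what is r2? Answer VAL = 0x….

0: ✓ CMP  NZCV=0011
1: ✓ MOVNE  r3←0xbf
2: · SUBGT
3: ✓ CMP  NZCV=0011
4: ✓ SUBCS  r0←0xa1
5: · SUBLS
6: · ADDEQ

VAL = 0xdd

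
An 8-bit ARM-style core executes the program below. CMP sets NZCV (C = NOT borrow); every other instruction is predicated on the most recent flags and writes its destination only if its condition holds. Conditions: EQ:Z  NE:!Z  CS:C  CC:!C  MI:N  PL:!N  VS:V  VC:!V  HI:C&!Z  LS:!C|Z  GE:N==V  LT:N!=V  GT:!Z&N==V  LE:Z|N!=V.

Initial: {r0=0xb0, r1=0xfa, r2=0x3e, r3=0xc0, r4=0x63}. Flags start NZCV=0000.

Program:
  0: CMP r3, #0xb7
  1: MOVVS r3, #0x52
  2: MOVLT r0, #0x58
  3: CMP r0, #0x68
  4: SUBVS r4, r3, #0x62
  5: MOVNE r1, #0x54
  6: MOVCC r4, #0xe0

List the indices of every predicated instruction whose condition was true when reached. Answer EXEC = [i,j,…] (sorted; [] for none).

EXEC = [4,5]

0: ✓ CMP  NZCV=0010
1: · MOVVS
2: · MOVLT
3: ✓ CMP  NZCV=0011
4: ✓ SUBVS  r4←0x5e
5: ✓ MOVNE  r1←0x54
6: · MOVCC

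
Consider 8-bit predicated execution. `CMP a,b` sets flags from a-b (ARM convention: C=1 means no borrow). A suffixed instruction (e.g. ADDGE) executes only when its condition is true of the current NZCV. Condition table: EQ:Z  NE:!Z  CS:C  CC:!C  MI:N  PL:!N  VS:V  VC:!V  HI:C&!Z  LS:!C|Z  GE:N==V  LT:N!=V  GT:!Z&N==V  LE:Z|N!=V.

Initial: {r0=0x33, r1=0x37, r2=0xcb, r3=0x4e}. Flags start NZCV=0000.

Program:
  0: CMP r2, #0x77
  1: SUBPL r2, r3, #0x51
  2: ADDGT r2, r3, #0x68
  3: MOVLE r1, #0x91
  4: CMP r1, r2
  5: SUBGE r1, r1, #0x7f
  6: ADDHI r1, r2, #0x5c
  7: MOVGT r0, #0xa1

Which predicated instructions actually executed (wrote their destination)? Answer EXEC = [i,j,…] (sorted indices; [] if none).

[0] flags=0011 → (cmp)
[1] flags=0011 PL?T → r2=0xfd
[2] flags=0011 GT?F → skip
[3] flags=0011 LE?T → r1=0x91
[4] flags=1000 → (cmp)
[5] flags=1000 GE?F → skip
[6] flags=1000 HI?F → skip
[7] flags=1000 GT?F → skip

EXEC = [1,3]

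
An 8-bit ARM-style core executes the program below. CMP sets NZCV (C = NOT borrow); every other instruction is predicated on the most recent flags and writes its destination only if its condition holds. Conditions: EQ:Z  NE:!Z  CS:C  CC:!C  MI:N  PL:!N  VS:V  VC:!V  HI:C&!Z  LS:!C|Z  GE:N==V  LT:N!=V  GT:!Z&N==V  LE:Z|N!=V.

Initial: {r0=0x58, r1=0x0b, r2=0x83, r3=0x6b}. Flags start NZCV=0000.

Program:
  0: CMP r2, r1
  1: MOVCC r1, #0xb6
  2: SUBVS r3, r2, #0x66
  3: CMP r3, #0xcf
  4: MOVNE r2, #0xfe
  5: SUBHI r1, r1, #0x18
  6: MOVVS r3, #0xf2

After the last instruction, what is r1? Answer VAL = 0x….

0: ✓ CMP  NZCV=0011
1: · MOVCC
2: ✓ SUBVS  r3←0x1d
3: ✓ CMP  NZCV=0000
4: ✓ MOVNE  r2←0xfe
5: · SUBHI
6: · MOVVS

VAL = 0x0b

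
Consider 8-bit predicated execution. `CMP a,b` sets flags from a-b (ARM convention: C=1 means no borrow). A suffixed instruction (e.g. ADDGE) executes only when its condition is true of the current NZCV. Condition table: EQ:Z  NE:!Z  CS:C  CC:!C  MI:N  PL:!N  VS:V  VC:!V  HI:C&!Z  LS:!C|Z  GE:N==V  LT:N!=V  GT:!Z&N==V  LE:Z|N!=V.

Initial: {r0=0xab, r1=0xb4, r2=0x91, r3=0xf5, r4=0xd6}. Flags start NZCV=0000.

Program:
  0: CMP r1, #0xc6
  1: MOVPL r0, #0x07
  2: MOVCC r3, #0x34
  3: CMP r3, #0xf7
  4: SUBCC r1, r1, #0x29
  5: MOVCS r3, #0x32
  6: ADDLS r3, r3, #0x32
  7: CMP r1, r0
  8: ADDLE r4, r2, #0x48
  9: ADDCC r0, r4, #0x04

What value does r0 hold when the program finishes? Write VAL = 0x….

[0] flags=1000 → (cmp)
[1] flags=1000 PL?F → skip
[2] flags=1000 CC?T → r3=0x34
[3] flags=0000 → (cmp)
[4] flags=0000 CC?T → r1=0x8b
[5] flags=0000 CS?F → skip
[6] flags=0000 LS?T → r3=0x66
[7] flags=1000 → (cmp)
[8] flags=1000 LE?T → r4=0xd9
[9] flags=1000 CC?T → r0=0xdd

VAL = 0xdd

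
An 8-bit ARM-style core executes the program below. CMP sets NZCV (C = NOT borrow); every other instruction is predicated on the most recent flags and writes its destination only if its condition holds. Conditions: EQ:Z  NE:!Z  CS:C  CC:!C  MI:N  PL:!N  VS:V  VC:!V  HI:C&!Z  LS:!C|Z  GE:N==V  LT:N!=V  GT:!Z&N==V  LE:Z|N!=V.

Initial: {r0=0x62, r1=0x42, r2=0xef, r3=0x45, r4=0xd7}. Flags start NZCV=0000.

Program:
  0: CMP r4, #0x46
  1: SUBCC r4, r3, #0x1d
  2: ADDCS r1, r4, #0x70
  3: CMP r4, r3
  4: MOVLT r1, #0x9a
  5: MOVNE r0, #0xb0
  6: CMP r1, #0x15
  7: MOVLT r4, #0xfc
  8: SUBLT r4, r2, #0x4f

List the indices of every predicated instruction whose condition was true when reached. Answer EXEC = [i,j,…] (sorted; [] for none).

EXEC = [2,4,5,7,8]

[0] flags=1010 → (cmp)
[1] flags=1010 CC?F → skip
[2] flags=1010 CS?T → r1=0x47
[3] flags=1010 → (cmp)
[4] flags=1010 LT?T → r1=0x9a
[5] flags=1010 NE?T → r0=0xb0
[6] flags=1010 → (cmp)
[7] flags=1010 LT?T → r4=0xfc
[8] flags=1010 LT?T → r4=0xa0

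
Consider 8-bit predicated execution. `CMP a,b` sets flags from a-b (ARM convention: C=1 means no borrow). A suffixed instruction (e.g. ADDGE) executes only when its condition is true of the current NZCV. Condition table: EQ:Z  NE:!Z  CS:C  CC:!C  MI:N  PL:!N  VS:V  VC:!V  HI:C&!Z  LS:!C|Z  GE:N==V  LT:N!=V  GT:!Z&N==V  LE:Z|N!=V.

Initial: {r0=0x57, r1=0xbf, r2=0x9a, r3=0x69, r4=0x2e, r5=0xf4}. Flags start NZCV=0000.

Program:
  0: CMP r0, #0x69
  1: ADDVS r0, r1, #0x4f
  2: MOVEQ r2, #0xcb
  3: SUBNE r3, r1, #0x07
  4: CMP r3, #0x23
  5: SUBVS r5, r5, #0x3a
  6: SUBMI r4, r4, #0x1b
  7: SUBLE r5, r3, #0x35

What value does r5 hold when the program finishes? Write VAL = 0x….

VAL = 0x83

0: ✓ CMP  NZCV=1000
1: · ADDVS
2: · MOVEQ
3: ✓ SUBNE  r3←0xb8
4: ✓ CMP  NZCV=1010
5: · SUBVS
6: ✓ SUBMI  r4←0x13
7: ✓ SUBLE  r5←0x83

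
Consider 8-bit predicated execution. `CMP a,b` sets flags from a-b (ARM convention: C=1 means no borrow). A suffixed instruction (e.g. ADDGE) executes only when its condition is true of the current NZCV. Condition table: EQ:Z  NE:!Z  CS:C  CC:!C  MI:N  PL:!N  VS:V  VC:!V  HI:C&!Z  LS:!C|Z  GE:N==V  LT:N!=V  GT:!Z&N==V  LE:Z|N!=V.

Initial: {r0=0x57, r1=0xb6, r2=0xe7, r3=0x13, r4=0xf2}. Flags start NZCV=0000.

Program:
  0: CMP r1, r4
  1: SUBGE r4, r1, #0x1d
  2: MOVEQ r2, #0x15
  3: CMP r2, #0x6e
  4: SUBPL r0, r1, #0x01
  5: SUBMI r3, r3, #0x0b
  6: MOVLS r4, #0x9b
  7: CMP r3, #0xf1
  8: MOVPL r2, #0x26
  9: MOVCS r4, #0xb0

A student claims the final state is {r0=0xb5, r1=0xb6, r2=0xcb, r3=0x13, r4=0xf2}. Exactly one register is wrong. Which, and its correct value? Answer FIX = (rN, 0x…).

FIX = (r2, 0x26)

0: ✓ CMP  NZCV=1000
1: · SUBGE
2: · MOVEQ
3: ✓ CMP  NZCV=0011
4: ✓ SUBPL  r0←0xb5
5: · SUBMI
6: · MOVLS
7: ✓ CMP  NZCV=0000
8: ✓ MOVPL  r2←0x26
9: · MOVCS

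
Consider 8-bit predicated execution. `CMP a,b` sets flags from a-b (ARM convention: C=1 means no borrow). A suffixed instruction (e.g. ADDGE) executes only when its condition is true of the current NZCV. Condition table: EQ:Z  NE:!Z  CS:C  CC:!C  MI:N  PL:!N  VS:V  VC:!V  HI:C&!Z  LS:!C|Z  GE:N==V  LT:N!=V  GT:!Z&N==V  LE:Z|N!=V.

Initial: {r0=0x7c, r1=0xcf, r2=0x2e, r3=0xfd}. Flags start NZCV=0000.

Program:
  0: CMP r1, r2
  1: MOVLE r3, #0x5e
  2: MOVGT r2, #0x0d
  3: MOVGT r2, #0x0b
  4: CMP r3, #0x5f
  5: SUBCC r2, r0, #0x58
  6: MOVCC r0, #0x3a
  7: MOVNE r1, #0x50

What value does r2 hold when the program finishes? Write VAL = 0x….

VAL = 0x24

[0] flags=1010 → (cmp)
[1] flags=1010 LE?T → r3=0x5e
[2] flags=1010 GT?F → skip
[3] flags=1010 GT?F → skip
[4] flags=1000 → (cmp)
[5] flags=1000 CC?T → r2=0x24
[6] flags=1000 CC?T → r0=0x3a
[7] flags=1000 NE?T → r1=0x50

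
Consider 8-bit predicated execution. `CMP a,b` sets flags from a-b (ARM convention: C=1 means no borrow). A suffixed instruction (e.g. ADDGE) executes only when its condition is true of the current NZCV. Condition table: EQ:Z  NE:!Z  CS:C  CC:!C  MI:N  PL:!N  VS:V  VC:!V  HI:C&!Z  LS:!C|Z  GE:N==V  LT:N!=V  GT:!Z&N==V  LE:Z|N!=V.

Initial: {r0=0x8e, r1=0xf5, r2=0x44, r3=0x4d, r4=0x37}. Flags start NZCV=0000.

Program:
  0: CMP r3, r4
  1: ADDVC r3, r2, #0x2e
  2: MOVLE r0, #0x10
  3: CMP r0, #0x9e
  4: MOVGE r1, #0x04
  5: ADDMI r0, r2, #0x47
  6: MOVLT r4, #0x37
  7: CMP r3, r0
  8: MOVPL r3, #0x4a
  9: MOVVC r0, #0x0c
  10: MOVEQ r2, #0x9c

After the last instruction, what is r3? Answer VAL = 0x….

VAL = 0x72

0: ✓ CMP  NZCV=0010
1: ✓ ADDVC  r3←0x72
2: · MOVLE
3: ✓ CMP  NZCV=1000
4: · MOVGE
5: ✓ ADDMI  r0←0x8b
6: ✓ MOVLT  r4←0x37
7: ✓ CMP  NZCV=1001
8: · MOVPL
9: · MOVVC
10: · MOVEQ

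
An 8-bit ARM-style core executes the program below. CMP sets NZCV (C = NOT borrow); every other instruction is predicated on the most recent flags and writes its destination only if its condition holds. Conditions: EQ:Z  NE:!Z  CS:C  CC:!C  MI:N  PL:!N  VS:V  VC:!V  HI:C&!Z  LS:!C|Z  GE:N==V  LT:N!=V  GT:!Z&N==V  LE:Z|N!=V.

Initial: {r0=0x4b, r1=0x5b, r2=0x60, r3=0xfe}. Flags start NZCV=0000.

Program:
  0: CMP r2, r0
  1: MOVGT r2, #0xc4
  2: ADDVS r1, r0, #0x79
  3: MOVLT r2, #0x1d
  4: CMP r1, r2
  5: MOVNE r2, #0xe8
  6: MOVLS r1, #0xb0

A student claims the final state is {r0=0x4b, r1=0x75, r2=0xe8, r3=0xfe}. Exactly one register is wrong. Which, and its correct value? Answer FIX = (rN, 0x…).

FIX = (r1, 0xb0)

[0] flags=0010 → (cmp)
[1] flags=0010 GT?T → r2=0xc4
[2] flags=0010 VS?F → skip
[3] flags=0010 LT?F → skip
[4] flags=1001 → (cmp)
[5] flags=1001 NE?T → r2=0xe8
[6] flags=1001 LS?T → r1=0xb0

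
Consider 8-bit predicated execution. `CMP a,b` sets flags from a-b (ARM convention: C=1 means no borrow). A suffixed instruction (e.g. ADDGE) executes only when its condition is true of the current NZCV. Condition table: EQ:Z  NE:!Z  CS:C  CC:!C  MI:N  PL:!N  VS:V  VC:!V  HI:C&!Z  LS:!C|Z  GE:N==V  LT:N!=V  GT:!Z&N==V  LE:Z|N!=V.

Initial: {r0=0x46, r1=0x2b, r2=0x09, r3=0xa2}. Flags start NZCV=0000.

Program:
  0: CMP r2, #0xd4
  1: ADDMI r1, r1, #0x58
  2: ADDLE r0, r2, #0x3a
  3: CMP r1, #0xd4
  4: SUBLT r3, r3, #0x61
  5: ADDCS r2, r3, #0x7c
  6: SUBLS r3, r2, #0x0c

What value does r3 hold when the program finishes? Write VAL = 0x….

[0] flags=0000 → (cmp)
[1] flags=0000 MI?F → skip
[2] flags=0000 LE?F → skip
[3] flags=0000 → (cmp)
[4] flags=0000 LT?F → skip
[5] flags=0000 CS?F → skip
[6] flags=0000 LS?T → r3=0xfd

VAL = 0xfd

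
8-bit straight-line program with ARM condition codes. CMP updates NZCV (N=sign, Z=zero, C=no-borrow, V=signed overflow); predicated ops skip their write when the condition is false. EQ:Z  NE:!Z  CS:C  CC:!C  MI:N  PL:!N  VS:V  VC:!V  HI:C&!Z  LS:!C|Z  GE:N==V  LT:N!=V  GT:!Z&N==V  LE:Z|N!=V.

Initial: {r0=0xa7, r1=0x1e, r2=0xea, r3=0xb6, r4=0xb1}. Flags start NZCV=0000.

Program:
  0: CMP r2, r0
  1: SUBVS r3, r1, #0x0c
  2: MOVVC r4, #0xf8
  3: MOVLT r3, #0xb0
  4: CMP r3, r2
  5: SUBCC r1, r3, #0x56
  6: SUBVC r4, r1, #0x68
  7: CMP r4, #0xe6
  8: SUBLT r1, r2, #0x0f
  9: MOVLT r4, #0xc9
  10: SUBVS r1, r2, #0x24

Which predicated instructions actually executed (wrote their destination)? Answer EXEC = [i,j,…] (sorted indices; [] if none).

EXEC = [2,5,6]

0: ✓ CMP  NZCV=0010
1: · SUBVS
2: ✓ MOVVC  r4←0xf8
3: · MOVLT
4: ✓ CMP  NZCV=1000
5: ✓ SUBCC  r1←0x60
6: ✓ SUBVC  r4←0xf8
7: ✓ CMP  NZCV=0010
8: · SUBLT
9: · MOVLT
10: · SUBVS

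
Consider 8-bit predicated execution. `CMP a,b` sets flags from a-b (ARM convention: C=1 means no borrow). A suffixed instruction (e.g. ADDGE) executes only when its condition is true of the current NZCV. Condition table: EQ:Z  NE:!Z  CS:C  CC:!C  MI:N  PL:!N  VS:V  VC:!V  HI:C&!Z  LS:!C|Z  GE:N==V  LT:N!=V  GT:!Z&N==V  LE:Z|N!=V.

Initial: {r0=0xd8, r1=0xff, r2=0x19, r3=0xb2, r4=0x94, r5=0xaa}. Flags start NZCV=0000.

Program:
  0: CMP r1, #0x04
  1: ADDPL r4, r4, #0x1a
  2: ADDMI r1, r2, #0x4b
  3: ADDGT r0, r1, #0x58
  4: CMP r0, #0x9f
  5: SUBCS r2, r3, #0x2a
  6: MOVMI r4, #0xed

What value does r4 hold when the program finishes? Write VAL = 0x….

VAL = 0x94

[0] flags=1010 → (cmp)
[1] flags=1010 PL?F → skip
[2] flags=1010 MI?T → r1=0x64
[3] flags=1010 GT?F → skip
[4] flags=0010 → (cmp)
[5] flags=0010 CS?T → r2=0x88
[6] flags=0010 MI?F → skip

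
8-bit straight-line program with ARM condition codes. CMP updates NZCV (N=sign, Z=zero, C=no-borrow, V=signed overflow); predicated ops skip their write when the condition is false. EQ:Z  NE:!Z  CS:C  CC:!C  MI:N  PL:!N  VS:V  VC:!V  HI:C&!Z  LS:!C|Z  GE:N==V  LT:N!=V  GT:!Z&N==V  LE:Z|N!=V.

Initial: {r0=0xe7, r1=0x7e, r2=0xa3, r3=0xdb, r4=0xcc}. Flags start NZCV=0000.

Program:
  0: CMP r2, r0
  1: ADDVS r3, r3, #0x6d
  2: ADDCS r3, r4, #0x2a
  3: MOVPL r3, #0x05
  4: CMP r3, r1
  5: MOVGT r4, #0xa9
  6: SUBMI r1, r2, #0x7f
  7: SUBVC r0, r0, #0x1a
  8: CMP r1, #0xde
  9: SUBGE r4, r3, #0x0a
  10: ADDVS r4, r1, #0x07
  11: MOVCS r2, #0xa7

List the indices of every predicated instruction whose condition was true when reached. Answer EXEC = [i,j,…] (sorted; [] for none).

EXEC = [9,10]

[0] flags=1000 → (cmp)
[1] flags=1000 VS?F → skip
[2] flags=1000 CS?F → skip
[3] flags=1000 PL?F → skip
[4] flags=0011 → (cmp)
[5] flags=0011 GT?F → skip
[6] flags=0011 MI?F → skip
[7] flags=0011 VC?F → skip
[8] flags=1001 → (cmp)
[9] flags=1001 GE?T → r4=0xd1
[10] flags=1001 VS?T → r4=0x85
[11] flags=1001 CS?F → skip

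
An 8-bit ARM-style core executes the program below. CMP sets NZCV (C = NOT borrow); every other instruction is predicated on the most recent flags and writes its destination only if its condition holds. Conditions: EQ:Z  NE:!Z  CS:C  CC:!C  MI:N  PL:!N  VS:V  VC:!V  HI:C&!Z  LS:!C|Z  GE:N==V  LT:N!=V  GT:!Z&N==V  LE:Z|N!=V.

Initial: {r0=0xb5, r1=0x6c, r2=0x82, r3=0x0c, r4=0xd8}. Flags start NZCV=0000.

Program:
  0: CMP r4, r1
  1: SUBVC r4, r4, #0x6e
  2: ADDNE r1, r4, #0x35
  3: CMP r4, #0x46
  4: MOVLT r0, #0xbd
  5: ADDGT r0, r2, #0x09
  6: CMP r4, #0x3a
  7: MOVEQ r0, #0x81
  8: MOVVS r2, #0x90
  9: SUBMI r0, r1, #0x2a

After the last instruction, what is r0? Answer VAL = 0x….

VAL = 0xe3

0: ✓ CMP  NZCV=0011
1: · SUBVC
2: ✓ ADDNE  r1←0x0d
3: ✓ CMP  NZCV=1010
4: ✓ MOVLT  r0←0xbd
5: · ADDGT
6: ✓ CMP  NZCV=1010
7: · MOVEQ
8: · MOVVS
9: ✓ SUBMI  r0←0xe3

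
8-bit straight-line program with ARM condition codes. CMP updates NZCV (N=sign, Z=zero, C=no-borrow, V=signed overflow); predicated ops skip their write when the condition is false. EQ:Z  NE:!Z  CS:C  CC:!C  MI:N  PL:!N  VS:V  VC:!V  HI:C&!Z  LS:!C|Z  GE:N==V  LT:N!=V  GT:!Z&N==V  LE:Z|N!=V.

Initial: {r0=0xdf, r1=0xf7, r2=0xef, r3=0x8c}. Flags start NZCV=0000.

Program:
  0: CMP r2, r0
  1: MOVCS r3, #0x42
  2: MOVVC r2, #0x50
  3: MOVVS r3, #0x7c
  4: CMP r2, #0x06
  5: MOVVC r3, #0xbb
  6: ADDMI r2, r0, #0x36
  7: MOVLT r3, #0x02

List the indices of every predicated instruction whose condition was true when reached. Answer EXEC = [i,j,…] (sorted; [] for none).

[0] flags=0010 → (cmp)
[1] flags=0010 CS?T → r3=0x42
[2] flags=0010 VC?T → r2=0x50
[3] flags=0010 VS?F → skip
[4] flags=0010 → (cmp)
[5] flags=0010 VC?T → r3=0xbb
[6] flags=0010 MI?F → skip
[7] flags=0010 LT?F → skip

EXEC = [1,2,5]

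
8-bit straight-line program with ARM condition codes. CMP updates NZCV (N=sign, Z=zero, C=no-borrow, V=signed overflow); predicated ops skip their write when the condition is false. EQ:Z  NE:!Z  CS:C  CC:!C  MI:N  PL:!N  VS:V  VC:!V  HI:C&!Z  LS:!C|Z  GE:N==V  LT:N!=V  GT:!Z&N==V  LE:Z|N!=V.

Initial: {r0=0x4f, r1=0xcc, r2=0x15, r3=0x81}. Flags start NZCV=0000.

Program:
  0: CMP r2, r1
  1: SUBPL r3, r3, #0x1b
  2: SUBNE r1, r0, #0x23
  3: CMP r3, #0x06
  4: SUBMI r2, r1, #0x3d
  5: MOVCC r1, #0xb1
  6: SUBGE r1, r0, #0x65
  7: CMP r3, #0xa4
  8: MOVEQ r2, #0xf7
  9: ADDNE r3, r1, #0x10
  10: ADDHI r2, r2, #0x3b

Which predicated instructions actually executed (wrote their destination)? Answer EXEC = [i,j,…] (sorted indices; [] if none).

[0] flags=0000 → (cmp)
[1] flags=0000 PL?T → r3=0x66
[2] flags=0000 NE?T → r1=0x2c
[3] flags=0010 → (cmp)
[4] flags=0010 MI?F → skip
[5] flags=0010 CC?F → skip
[6] flags=0010 GE?T → r1=0xea
[7] flags=1001 → (cmp)
[8] flags=1001 EQ?F → skip
[9] flags=1001 NE?T → r3=0xfa
[10] flags=1001 HI?F → skip

EXEC = [1,2,6,9]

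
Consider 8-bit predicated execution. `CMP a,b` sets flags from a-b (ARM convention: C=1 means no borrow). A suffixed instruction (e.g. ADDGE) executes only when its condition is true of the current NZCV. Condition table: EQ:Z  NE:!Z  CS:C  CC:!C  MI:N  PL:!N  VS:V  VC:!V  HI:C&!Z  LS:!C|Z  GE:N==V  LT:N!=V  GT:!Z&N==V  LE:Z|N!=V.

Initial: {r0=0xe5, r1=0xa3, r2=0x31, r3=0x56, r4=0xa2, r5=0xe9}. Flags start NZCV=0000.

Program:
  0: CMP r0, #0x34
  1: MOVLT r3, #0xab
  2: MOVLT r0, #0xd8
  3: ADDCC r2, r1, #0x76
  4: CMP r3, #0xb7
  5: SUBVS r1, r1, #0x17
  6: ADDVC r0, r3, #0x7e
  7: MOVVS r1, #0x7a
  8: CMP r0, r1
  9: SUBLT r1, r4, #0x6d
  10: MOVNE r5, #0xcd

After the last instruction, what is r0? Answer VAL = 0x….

VAL = 0x29

[0] flags=1010 → (cmp)
[1] flags=1010 LT?T → r3=0xab
[2] flags=1010 LT?T → r0=0xd8
[3] flags=1010 CC?F → skip
[4] flags=1000 → (cmp)
[5] flags=1000 VS?F → skip
[6] flags=1000 VC?T → r0=0x29
[7] flags=1000 VS?F → skip
[8] flags=1001 → (cmp)
[9] flags=1001 LT?F → skip
[10] flags=1001 NE?T → r5=0xcd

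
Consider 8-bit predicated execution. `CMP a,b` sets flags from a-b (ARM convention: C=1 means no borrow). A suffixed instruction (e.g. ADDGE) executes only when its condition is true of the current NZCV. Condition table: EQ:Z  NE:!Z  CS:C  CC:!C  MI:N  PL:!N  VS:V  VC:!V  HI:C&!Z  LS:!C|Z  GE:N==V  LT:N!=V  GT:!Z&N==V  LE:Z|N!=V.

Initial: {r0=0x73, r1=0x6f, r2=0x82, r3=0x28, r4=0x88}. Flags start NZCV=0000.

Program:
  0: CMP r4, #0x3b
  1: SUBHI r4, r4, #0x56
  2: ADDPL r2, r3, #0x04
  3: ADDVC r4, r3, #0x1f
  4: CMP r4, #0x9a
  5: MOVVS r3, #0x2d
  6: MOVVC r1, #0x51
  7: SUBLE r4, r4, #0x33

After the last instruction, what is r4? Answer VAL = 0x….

VAL = 0x32

0: ✓ CMP  NZCV=0011
1: ✓ SUBHI  r4←0x32
2: ✓ ADDPL  r2←0x2c
3: · ADDVC
4: ✓ CMP  NZCV=1001
5: ✓ MOVVS  r3←0x2d
6: · MOVVC
7: · SUBLE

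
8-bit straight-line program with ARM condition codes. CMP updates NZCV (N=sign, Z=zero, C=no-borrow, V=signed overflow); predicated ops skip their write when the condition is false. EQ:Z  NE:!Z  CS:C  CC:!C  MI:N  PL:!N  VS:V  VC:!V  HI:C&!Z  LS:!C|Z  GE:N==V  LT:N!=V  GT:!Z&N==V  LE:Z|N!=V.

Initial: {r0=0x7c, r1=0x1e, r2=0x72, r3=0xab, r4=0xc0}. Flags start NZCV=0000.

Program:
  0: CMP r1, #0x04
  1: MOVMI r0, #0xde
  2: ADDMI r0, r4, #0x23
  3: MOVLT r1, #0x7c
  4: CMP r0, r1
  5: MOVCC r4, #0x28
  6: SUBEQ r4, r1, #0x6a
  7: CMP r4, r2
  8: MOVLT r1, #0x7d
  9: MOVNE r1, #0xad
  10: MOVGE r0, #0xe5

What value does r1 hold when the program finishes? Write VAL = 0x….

0: ✓ CMP  NZCV=0010
1: · MOVMI
2: · ADDMI
3: · MOVLT
4: ✓ CMP  NZCV=0010
5: · MOVCC
6: · SUBEQ
7: ✓ CMP  NZCV=0011
8: ✓ MOVLT  r1←0x7d
9: ✓ MOVNE  r1←0xad
10: · MOVGE

VAL = 0xad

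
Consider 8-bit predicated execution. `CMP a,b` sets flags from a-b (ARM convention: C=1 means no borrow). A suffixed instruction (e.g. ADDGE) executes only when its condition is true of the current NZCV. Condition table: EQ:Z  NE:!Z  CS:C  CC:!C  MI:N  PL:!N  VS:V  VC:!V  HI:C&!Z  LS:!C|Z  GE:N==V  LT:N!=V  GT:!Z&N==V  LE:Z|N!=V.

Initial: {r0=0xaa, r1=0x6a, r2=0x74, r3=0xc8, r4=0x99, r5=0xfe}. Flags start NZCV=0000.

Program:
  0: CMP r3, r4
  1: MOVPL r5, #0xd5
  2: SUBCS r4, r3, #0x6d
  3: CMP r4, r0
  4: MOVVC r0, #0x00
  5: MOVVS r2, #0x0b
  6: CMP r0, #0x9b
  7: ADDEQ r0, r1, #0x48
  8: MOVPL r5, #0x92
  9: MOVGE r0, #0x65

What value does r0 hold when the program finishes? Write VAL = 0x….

VAL = 0x65

[0] flags=0010 → (cmp)
[1] flags=0010 PL?T → r5=0xd5
[2] flags=0010 CS?T → r4=0x5b
[3] flags=1001 → (cmp)
[4] flags=1001 VC?F → skip
[5] flags=1001 VS?T → r2=0x0b
[6] flags=0010 → (cmp)
[7] flags=0010 EQ?F → skip
[8] flags=0010 PL?T → r5=0x92
[9] flags=0010 GE?T → r0=0x65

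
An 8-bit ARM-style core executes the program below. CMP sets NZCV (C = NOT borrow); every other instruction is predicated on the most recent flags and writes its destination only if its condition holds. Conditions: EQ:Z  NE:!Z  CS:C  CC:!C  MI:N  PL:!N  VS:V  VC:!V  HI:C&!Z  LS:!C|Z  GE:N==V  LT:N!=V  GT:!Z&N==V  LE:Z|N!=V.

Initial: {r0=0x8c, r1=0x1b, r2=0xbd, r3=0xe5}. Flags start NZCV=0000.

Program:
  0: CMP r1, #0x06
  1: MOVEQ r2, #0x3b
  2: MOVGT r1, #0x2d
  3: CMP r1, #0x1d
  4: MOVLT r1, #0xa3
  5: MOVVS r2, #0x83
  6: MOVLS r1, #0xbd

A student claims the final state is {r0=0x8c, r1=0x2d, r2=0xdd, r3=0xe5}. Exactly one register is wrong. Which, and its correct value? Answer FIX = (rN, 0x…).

[0] flags=0010 → (cmp)
[1] flags=0010 EQ?F → skip
[2] flags=0010 GT?T → r1=0x2d
[3] flags=0010 → (cmp)
[4] flags=0010 LT?F → skip
[5] flags=0010 VS?F → skip
[6] flags=0010 LS?F → skip

FIX = (r2, 0xbd)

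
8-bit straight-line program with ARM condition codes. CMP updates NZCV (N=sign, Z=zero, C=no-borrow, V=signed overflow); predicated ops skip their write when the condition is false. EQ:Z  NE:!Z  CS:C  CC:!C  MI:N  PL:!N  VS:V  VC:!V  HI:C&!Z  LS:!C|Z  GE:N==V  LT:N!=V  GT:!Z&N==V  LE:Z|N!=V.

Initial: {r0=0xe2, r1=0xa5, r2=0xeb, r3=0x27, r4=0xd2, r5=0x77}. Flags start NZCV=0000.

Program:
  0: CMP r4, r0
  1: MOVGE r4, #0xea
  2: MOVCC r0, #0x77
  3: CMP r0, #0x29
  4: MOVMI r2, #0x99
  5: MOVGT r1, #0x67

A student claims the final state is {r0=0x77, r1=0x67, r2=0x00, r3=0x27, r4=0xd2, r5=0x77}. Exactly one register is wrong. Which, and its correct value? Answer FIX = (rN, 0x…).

[0] flags=1000 → (cmp)
[1] flags=1000 GE?F → skip
[2] flags=1000 CC?T → r0=0x77
[3] flags=0010 → (cmp)
[4] flags=0010 MI?F → skip
[5] flags=0010 GT?T → r1=0x67

FIX = (r2, 0xeb)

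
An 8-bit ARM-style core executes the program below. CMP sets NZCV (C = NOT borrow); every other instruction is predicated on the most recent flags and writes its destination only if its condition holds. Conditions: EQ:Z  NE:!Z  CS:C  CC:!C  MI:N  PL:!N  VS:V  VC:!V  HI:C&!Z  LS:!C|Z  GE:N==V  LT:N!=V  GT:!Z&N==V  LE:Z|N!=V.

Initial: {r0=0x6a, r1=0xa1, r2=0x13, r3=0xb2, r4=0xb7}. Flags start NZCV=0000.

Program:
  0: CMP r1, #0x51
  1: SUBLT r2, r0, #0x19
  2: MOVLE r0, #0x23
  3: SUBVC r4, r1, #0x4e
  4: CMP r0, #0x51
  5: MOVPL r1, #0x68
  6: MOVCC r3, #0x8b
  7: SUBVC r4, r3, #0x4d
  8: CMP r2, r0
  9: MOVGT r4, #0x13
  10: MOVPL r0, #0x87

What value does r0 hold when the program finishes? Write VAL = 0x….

0: ✓ CMP  NZCV=0011
1: ✓ SUBLT  r2←0x51
2: ✓ MOVLE  r0←0x23
3: · SUBVC
4: ✓ CMP  NZCV=1000
5: · MOVPL
6: ✓ MOVCC  r3←0x8b
7: ✓ SUBVC  r4←0x3e
8: ✓ CMP  NZCV=0010
9: ✓ MOVGT  r4←0x13
10: ✓ MOVPL  r0←0x87

VAL = 0x87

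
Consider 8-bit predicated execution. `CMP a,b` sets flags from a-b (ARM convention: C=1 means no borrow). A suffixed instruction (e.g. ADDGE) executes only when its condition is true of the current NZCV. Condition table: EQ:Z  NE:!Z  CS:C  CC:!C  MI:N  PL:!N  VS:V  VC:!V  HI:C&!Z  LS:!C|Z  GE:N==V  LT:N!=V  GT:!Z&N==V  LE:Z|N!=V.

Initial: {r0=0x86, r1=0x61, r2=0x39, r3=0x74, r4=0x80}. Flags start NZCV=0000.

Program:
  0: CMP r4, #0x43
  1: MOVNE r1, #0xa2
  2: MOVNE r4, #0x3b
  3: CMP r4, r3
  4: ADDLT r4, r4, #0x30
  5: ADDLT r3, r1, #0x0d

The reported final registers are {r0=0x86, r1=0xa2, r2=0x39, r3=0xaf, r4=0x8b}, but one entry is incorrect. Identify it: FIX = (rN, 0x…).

FIX = (r4, 0x6b)

0: ✓ CMP  NZCV=0011
1: ✓ MOVNE  r1←0xa2
2: ✓ MOVNE  r4←0x3b
3: ✓ CMP  NZCV=1000
4: ✓ ADDLT  r4←0x6b
5: ✓ ADDLT  r3←0xaf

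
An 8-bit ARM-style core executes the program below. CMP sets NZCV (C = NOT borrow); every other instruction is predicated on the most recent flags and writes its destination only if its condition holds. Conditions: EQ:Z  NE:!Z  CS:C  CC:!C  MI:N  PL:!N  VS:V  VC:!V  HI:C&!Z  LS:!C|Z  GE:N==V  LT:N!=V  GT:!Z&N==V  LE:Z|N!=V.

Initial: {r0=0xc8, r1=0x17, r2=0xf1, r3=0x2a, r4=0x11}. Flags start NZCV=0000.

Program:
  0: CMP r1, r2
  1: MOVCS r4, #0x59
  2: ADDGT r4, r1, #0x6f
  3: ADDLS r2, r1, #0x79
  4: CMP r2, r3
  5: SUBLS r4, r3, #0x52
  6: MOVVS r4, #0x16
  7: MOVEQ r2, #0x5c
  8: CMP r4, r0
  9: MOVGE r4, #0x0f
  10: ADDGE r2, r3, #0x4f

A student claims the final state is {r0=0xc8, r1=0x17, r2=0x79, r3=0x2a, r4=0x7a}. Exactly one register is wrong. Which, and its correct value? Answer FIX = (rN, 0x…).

FIX = (r4, 0x0f)

[0] flags=0000 → (cmp)
[1] flags=0000 CS?F → skip
[2] flags=0000 GT?T → r4=0x86
[3] flags=0000 LS?T → r2=0x90
[4] flags=0011 → (cmp)
[5] flags=0011 LS?F → skip
[6] flags=0011 VS?T → r4=0x16
[7] flags=0011 EQ?F → skip
[8] flags=0000 → (cmp)
[9] flags=0000 GE?T → r4=0x0f
[10] flags=0000 GE?T → r2=0x79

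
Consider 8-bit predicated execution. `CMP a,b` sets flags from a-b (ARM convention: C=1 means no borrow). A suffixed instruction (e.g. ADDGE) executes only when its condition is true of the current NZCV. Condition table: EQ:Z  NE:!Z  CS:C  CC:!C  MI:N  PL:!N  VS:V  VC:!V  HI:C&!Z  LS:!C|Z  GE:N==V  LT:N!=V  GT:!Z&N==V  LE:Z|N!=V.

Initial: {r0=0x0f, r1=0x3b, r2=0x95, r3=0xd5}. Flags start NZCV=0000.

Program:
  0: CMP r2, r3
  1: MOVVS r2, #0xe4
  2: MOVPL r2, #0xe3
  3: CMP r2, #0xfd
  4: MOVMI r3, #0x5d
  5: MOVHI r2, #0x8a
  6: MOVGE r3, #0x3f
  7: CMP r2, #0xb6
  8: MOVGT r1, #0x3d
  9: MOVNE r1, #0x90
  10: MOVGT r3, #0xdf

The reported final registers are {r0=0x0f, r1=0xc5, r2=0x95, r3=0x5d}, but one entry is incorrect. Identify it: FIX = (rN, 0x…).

FIX = (r1, 0x90)

[0] flags=1000 → (cmp)
[1] flags=1000 VS?F → skip
[2] flags=1000 PL?F → skip
[3] flags=1000 → (cmp)
[4] flags=1000 MI?T → r3=0x5d
[5] flags=1000 HI?F → skip
[6] flags=1000 GE?F → skip
[7] flags=1000 → (cmp)
[8] flags=1000 GT?F → skip
[9] flags=1000 NE?T → r1=0x90
[10] flags=1000 GT?F → skip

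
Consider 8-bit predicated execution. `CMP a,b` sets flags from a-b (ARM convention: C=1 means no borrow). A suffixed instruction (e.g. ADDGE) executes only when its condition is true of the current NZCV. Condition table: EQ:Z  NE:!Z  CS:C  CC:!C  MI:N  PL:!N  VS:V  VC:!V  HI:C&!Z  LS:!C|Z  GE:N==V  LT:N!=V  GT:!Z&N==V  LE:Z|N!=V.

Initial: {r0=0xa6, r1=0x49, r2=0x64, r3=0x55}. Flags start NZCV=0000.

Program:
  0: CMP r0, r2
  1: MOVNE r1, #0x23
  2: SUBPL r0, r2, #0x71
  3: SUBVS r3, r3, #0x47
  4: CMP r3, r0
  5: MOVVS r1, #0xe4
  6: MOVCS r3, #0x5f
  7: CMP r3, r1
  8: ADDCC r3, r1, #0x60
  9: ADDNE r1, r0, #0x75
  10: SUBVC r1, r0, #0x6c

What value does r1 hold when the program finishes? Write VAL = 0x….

VAL = 0x87

[0] flags=0011 → (cmp)
[1] flags=0011 NE?T → r1=0x23
[2] flags=0011 PL?T → r0=0xf3
[3] flags=0011 VS?T → r3=0x0e
[4] flags=0000 → (cmp)
[5] flags=0000 VS?F → skip
[6] flags=0000 CS?F → skip
[7] flags=1000 → (cmp)
[8] flags=1000 CC?T → r3=0x83
[9] flags=1000 NE?T → r1=0x68
[10] flags=1000 VC?T → r1=0x87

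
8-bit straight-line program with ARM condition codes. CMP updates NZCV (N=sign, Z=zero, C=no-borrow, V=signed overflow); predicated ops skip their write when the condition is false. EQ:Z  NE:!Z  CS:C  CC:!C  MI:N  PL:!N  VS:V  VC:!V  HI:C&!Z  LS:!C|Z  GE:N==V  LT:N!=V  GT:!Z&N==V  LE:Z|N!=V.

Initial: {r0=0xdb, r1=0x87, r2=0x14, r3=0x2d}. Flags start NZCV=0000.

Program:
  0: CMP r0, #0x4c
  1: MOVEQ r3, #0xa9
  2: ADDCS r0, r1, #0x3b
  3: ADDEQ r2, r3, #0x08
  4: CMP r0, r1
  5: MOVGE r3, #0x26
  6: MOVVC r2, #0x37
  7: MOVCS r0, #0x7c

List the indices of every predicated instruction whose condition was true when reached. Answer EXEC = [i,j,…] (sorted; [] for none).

EXEC = [2,5,6,7]

0: ✓ CMP  NZCV=1010
1: · MOVEQ
2: ✓ ADDCS  r0←0xc2
3: · ADDEQ
4: ✓ CMP  NZCV=0010
5: ✓ MOVGE  r3←0x26
6: ✓ MOVVC  r2←0x37
7: ✓ MOVCS  r0←0x7c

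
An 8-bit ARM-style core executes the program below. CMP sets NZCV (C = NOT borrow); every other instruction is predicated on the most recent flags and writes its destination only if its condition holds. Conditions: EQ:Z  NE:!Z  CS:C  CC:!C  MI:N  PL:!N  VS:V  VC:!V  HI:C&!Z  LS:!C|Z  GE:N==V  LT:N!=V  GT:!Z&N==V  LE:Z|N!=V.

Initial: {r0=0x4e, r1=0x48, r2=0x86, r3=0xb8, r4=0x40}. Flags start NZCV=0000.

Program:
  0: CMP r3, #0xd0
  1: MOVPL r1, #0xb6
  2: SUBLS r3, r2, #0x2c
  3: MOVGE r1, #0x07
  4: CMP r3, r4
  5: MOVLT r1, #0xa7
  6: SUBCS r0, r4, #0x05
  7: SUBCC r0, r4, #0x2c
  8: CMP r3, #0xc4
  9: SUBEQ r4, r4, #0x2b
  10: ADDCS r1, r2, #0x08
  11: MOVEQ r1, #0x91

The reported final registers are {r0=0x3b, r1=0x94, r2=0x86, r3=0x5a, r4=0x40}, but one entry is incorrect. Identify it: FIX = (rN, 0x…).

[0] flags=1000 → (cmp)
[1] flags=1000 PL?F → skip
[2] flags=1000 LS?T → r3=0x5a
[3] flags=1000 GE?F → skip
[4] flags=0010 → (cmp)
[5] flags=0010 LT?F → skip
[6] flags=0010 CS?T → r0=0x3b
[7] flags=0010 CC?F → skip
[8] flags=1001 → (cmp)
[9] flags=1001 EQ?F → skip
[10] flags=1001 CS?F → skip
[11] flags=1001 EQ?F → skip

FIX = (r1, 0x48)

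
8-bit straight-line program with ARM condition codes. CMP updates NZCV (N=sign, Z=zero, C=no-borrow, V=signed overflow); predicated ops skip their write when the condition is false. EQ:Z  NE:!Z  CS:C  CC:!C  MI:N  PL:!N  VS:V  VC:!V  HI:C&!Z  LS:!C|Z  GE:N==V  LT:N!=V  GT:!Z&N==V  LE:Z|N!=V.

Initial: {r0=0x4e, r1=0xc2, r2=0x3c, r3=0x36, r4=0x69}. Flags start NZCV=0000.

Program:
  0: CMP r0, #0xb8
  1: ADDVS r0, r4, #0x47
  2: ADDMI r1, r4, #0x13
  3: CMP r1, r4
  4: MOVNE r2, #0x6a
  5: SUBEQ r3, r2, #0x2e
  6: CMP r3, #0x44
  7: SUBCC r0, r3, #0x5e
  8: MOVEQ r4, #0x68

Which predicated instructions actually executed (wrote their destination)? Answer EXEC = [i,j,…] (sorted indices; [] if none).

0: ✓ CMP  NZCV=1001
1: ✓ ADDVS  r0←0xb0
2: ✓ ADDMI  r1←0x7c
3: ✓ CMP  NZCV=0010
4: ✓ MOVNE  r2←0x6a
5: · SUBEQ
6: ✓ CMP  NZCV=1000
7: ✓ SUBCC  r0←0xd8
8: · MOVEQ

EXEC = [1,2,4,7]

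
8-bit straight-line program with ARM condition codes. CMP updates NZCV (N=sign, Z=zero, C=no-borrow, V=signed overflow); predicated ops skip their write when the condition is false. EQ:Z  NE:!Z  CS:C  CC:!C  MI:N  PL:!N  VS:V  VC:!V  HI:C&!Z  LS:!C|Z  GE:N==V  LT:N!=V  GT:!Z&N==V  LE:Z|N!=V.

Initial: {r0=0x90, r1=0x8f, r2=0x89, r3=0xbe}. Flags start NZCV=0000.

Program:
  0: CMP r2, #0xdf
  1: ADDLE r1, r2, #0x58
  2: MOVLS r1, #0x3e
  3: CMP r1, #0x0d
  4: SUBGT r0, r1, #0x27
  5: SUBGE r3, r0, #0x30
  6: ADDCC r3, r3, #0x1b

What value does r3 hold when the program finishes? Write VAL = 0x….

VAL = 0xe7

0: ✓ CMP  NZCV=1000
1: ✓ ADDLE  r1←0xe1
2: ✓ MOVLS  r1←0x3e
3: ✓ CMP  NZCV=0010
4: ✓ SUBGT  r0←0x17
5: ✓ SUBGE  r3←0xe7
6: · ADDCC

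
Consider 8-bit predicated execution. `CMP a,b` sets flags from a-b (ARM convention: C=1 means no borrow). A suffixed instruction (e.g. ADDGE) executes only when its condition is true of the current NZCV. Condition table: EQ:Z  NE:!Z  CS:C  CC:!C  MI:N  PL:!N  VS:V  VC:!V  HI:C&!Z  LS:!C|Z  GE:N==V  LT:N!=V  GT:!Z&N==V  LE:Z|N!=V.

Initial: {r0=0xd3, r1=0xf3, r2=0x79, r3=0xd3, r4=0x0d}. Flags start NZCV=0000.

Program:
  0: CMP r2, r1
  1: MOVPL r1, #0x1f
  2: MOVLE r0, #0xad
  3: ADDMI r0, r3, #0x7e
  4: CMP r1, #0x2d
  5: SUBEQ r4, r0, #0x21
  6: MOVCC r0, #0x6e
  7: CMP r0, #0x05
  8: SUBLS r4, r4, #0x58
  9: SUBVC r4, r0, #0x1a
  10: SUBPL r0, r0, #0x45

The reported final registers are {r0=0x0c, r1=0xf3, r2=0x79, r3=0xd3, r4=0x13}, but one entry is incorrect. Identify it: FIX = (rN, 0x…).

FIX = (r4, 0x37)

[0] flags=1001 → (cmp)
[1] flags=1001 PL?F → skip
[2] flags=1001 LE?F → skip
[3] flags=1001 MI?T → r0=0x51
[4] flags=1010 → (cmp)
[5] flags=1010 EQ?F → skip
[6] flags=1010 CC?F → skip
[7] flags=0010 → (cmp)
[8] flags=0010 LS?F → skip
[9] flags=0010 VC?T → r4=0x37
[10] flags=0010 PL?T → r0=0x0c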